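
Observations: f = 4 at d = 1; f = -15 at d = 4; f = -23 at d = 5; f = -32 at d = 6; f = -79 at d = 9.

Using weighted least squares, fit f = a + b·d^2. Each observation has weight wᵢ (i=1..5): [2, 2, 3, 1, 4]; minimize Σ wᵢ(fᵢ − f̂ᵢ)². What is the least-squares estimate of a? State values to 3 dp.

Normal-equation sums: Σwᵢ·1 = 12, Σwᵢ·d^2 = 469, Σwᵢ·d^2·d^2 = 29929.
For XᵀWf: Σwᵢ·f = -439, Σwᵢ·d^2·f = -28945.
Eliminating b: 29929·(row 1) − 469·(row 2) gives 139187·a = 29929·(-439) − 469·(-28945) = 436374, so a = 436374/139187.
Then b = ((-28945) − 469·(436374/139187))/29929 = -141449/139187.

a = 3.135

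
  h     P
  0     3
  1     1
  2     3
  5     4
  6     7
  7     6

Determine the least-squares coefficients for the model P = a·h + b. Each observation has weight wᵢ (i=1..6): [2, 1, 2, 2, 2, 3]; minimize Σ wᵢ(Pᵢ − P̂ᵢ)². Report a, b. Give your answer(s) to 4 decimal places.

With design matrix X, XᵀWX = [[278, 48]; [48, 12]] and XᵀWP = [263, 53]ᵀ.
Eliminating b: 12·(row 1) − 48·(row 2) gives 1032·a = 12·263 − 48·53 = 612, so a = 51/86.
Then b = (53 − 48·(51/86))/12 = 1055/516.

a = 0.5930, b = 2.0446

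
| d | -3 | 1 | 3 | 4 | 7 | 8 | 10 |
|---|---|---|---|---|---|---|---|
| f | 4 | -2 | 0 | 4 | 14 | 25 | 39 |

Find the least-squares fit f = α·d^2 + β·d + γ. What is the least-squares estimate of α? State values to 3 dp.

α = 0.475

From the data, Σd^2·d^2 = 16916, Σd^2·d = 1920, Σd^2 = 248, Σd·d = 248, Σd = 30, Σ1 = 7.
And Σd^2·f = 6284, Σd·f = 690, Σf = 84.
So AᵀA·[α, β, γ]ᵀ = Aᵀf: [[16916, 1920, 248]; [1920, 248, 30]; [248, 30, 7]]·[α, β, γ]ᵀ = [6284, 690, 84]ᵀ.
Inverting the 3×3 Gram matrix, [α, β, γ]ᵀ = [49093/103349, -133545/206698, -212939/103349]ᵀ.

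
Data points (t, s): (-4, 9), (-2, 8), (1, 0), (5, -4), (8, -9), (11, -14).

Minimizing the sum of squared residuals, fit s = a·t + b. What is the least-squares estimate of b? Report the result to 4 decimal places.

b = 3.2702

Setting ∂/∂a … = 0 gives: 231·a + 19·b = -298;  19·a + 6·b = -10.
(Σt·t = 231, Σt = 19, Σ1 = 6, Σt·s = -298, Σs = -10.)
det = 231·6 − 19² = 1025.
a = ((-298)·6 − 19·(-10))/1025 = -1598/1025; b = (231·(-10) − 19·(-298))/1025 = 3352/1025.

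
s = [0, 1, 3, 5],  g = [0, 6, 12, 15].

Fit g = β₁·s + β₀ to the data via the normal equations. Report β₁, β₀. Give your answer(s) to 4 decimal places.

Setting ∂/∂β₁ … = 0 gives: 35·β₁ + 9·β₀ = 117;  9·β₁ + 4·β₀ = 33.
(Σs·s = 35, Σs = 9, Σ1 = 4, Σs·g = 117, Σg = 33.)
Determinant 35·4 − 9² = 59.
β₁ = (117·4 − 9·33)/59 = 171/59; β₀ = (35·33 − 9·117)/59 = 102/59.

β₁ = 2.8983, β₀ = 1.7288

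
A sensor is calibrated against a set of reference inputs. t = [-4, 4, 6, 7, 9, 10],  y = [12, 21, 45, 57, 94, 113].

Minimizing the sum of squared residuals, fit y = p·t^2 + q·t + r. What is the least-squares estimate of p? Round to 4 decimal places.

Normal-equation sums: Σt^2·t^2 = 20770, Σt^2·t = 2288, Σt^2 = 298, Σt·t = 298, Σt = 32, Σ1 = 6.
Moment sums: Σt^2·y = 23855, Σt·y = 2681, Σy = 342.
So XᵀX·[p, q, r]ᵀ = Xᵀy: [[20770, 2288, 298]; [2288, 298, 32]; [298, 32, 6]]·[p, q, r]ᵀ = [23855, 2681, 342]ᵀ.
Inverting the 3×3 Gram matrix, [p, q, r]ᵀ = [413843/407940, 237433/203970, 55253/135980]ᵀ.

p = 1.0145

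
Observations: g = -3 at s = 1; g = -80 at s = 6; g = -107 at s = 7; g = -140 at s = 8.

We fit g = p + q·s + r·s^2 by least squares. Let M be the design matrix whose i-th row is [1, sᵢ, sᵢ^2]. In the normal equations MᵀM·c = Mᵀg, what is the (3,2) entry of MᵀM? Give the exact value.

Row 3 ↔ basis s^2, column 2 ↔ basis s, so (MᵀM)_{3,2} = Σᵢ (s^2)·(s) = (1)·(1) + (36)·(6) + (49)·(7) + (64)·(8) = 1072.

1072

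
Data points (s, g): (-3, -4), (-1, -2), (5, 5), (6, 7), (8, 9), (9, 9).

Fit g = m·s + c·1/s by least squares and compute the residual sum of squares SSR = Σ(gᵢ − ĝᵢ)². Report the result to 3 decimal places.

Setting ∂/∂m … = 0 gives: 216·m + 6·c = 234;  6·m + (156409/129600)·c = 61/8.
Eliminating c: (156409/129600)·(row 1) − 6·(row 2) gives (134809/600)·m = (156409/129600)·234 − 6·(61/8) = 1703917/7200, so m = 1703917/1617708.
Then c = ((61/8) − 6·(1703917/1617708))/(156409/129600) = 145800/134809.
Residuals: -258627/539236, 218101/1617708, -780965/1617708, 1/2, 177334/404427, -323427/539236; SSR = 345995/269618.

SSR = 1.283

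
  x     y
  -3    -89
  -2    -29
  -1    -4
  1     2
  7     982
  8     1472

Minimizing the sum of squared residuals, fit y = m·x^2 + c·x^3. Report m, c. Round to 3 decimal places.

Compute the Gram sums: Σx^2·x^2 = 6596, Σx^2·x^3 = 49300, Σx^3·x^3 = 380588.
And Σx^2·y = 141407, Σx^3·y = 1093131.
So AᵀA·[m, c]ᵀ = Aᵀy: [[6596, 49300]; [49300, 380588]]·[m, c]ᵀ = [141407, 1093131]ᵀ.
Determinant 6596·380588 − 49300² = 79868448.
m = (141407·380588 − 49300·1093131)/79868448 = -9193873/9983556; c = (6596·1093131 − 49300·141407)/79868448 = 439204/146817.

m = -0.921, c = 2.992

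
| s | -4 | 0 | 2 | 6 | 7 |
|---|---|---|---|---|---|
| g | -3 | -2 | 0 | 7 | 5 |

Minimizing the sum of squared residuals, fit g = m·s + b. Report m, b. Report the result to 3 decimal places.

m = 0.911, b = -0.604

Forming MᵀM = [[105, 11]; [11, 5]] and Mᵀg = [89, 7]ᵀ gives MᵀM·[m, b]ᵀ = Mᵀg.
Eliminating b: 5·(row 1) − 11·(row 2) gives 404·m = 5·89 − 11·7 = 368, so m = 92/101.
Then b = (7 − 11·(92/101))/5 = -61/101.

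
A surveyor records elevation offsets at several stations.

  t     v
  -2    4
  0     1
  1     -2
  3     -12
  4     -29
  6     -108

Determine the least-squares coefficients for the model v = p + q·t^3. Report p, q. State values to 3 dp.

Sums needed: Σ1 = 6, Σt^3 = 300, Σt^3·t^3 = 51546.
And Σv = -146, Σt^3·v = -25542.
So XᵀX·[p, q]ᵀ = Xᵀv: [[6, 300]; [300, 51546]]·[p, q]ᵀ = [-146, -25542]ᵀ.
Δ = 6·51546 − 300² = 219276.
p = ((-146)·51546 − 300·(-25542))/219276 = 11407/18273; q = (6·(-25542) − 300·(-146))/219276 = -9121/18273.

p = 0.624, q = -0.499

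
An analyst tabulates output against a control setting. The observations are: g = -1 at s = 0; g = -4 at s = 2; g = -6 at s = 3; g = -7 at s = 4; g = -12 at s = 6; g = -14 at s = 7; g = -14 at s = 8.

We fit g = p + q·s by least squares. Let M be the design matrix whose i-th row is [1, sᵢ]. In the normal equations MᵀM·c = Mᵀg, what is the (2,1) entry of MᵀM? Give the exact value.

Row 2 ↔ basis s, column 1 ↔ basis 1, so (MᵀM)_{2,1} = Σᵢ s = (0)·(1) + (2)·(1) + (3)·(1) + (4)·(1) + (6)·(1) + (7)·(1) + (8)·(1) = 30.

30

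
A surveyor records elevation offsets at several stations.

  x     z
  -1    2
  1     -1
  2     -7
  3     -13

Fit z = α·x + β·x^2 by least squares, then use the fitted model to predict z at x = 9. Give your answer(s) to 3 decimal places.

ẑ = -79.754

From the data, Σx·x = 15, Σx·x^2 = 35, Σx^2·x^2 = 99.
For Mᵀz: Σx·z = -56, Σx^2·z = -144.
Normal equations: [[15, 35]; [35, 99]]·[α, β]ᵀ = [-56, -144]ᵀ.
Δ = 15·99 − 35² = 260.
α = ((-56)·99 − 35·(-144))/260 = -126/65; β = (15·(-144) − 35·(-56))/260 = -10/13.
At x = 9: ẑ = (-126/65)·(9) + (-10/13)·(81) = -5184/65.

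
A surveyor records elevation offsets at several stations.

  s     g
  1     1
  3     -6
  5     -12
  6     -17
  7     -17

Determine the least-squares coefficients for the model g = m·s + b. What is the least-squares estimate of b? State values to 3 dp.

b = 3.759

Forming XᵀX = [[120, 22]; [22, 5]] and Xᵀg = [-298, -51]ᵀ gives XᵀX·[m, b]ᵀ = Xᵀg.
Δ = 120·5 − 22² = 116.
m = ((-298)·5 − 22·(-51))/116 = -92/29; b = (120·(-51) − 22·(-298))/116 = 109/29.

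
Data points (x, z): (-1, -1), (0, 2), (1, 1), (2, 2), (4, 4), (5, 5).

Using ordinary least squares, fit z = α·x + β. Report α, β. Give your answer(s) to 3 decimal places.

The normal system MᵀM·[α, β]ᵀ = Mᵀz is [[47, 11]; [11, 6]]·[α, β]ᵀ = [47, 13]ᵀ.
Determinant 47·6 − 11² = 161.
α = (47·6 − 11·13)/161 = 139/161; β = (47·13 − 11·47)/161 = 94/161.

α = 0.863, β = 0.584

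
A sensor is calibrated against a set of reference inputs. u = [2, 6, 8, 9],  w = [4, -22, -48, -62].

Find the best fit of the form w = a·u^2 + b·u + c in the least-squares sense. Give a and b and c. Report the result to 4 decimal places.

a = -0.9624, b = 1.0828, c = 5.7419

Normal-equation sums: Σu^2·u^2 = 11969, Σu^2·u = 1465, Σu^2 = 185, Σu·u = 185, Σu = 25, Σ1 = 4.
Right-hand side: Σu^2·w = -8870, Σu·w = -1066, Σw = -128.
Row-reducing yields a = -179/186, b = 1007/930, c = 178/31.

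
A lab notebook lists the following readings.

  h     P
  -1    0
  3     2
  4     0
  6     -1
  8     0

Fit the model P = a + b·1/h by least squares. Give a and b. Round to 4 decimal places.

a = 0.2108, b = 0.4325

With design matrix A, AᵀA = [[5, -1/8]; [-1/8, 701/576]] and AᵀP = [1, 1/2]ᵀ.
Δ = 5·(701/576) − (-1/8)² = 437/72.
a = (1·(701/576) − (-1/8)·(1/2))/(437/72) = 737/3496; b = (5·(1/2) − (-1/8)·1)/(437/72) = 189/437.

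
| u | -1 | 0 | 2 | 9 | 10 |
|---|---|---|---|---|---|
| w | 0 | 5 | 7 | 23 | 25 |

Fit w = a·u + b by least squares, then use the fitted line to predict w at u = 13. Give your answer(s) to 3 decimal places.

ŵ = 31.613

MᵀM·[a, b]ᵀ = Mᵀw reads: 186·a + 20·b = 471;  20·a + 5·b = 60.
Δ = 186·5 − 20² = 530.
a = (471·5 − 20·60)/530 = 231/106; b = (186·60 − 20·471)/530 = 174/53.
At u = 13: ŵ = (231/106)·(13) + (174/53)·(1) = 3351/106.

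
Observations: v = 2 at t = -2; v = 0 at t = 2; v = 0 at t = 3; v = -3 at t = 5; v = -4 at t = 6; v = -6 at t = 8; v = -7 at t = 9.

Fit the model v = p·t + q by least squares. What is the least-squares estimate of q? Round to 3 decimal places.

With design matrix A, AᵀA = [[223, 31]; [31, 7]] and Aᵀv = [-154, -18]ᵀ.
Eliminating q: 7·(row 1) − 31·(row 2) gives 600·p = 7·(-154) − 31·(-18) = -520, so p = -13/15.
Then q = ((-18) − 31·(-13/15))/7 = 19/15.

q = 1.267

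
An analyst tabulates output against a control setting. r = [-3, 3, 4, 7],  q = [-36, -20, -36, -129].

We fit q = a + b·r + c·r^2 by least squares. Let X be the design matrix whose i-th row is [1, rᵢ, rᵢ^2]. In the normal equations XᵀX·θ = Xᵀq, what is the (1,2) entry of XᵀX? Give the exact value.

Row 1 ↔ basis 1, column 2 ↔ basis r, so (XᵀX)_{1,2} = Σᵢ r = (1)·(-3) + (1)·(3) + (1)·(4) + (1)·(7) = 11.

11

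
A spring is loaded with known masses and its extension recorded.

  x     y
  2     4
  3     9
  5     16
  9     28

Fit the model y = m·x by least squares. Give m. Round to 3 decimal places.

m = 3.084

Sums needed: Σx·x = 119.
For Aᵀy: Σx·y = 367.
So AᵀA·[m]ᵀ = Aᵀy: [[119]]·[m]ᵀ = [367]ᵀ.
Hence m = 367 / 119 ≈ 3.08403.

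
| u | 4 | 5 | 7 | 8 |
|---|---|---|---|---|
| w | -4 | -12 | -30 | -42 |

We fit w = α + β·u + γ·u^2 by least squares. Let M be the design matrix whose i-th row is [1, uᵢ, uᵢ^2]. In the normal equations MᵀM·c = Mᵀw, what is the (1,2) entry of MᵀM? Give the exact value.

Row 1 ↔ basis 1, column 2 ↔ basis u, so (MᵀM)_{1,2} = Σᵢ u = (1)·(4) + (1)·(5) + (1)·(7) + (1)·(8) = 24.

24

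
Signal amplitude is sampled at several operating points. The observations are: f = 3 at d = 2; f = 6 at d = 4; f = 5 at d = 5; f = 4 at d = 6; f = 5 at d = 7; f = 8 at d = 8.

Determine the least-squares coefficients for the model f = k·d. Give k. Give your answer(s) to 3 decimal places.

With design matrix A, AᵀA = [[194]] and Aᵀf = [178]ᵀ.
Hence k = 178 / 194 ≈ 0.917526.

k = 0.918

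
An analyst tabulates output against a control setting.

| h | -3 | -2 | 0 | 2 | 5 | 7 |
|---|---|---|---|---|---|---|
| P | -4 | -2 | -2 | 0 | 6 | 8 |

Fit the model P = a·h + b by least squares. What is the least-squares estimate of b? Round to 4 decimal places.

b = -0.8000

Compute the Gram sums: Σh·h = 91, Σh = 9, Σ1 = 6.
Right-hand side: Σh·P = 102, ΣP = 6.
Eliminating b: 6·(row 1) − 9·(row 2) gives 465·a = 6·102 − 9·6 = 558, so a = 6/5.
Then b = (6 − 9·(6/5))/6 = -4/5.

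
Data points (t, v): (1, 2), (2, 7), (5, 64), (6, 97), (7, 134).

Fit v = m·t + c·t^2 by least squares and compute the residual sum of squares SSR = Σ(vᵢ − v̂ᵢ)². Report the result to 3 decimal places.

Entries of XᵀX: Σt·t = 115, Σt·t^2 = 693, Σt^2·t^2 = 4339.
Moment sums: Σt·v = 1856, Σt^2·v = 11688.
So XᵀX·[m, c]ᵀ = Xᵀv: [[115, 693]; [693, 4339]]·[m, c]ᵀ = [1856, 11688]ᵀ.
Δ = 115·4339 − 693² = 18736.
m = (1856·4339 − 693·11688)/18736 = -5825/2342; c = (115·11688 − 693·1856)/18736 = 7239/2342.
Residuals: 1635/1171, -456/1171, -981/1171, 760/1171, -54/1171; SSR = 3778/1171.

SSR = 3.226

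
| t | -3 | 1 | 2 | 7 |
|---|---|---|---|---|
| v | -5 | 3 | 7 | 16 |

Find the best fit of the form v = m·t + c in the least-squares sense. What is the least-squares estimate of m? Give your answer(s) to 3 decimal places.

m = 2.113

Sums needed: Σt·t = 63, Σt = 7, Σ1 = 4.
And Σt·v = 144, Σv = 21.
Normal equations: [[63, 7]; [7, 4]]·[m, c]ᵀ = [144, 21]ᵀ.
Eliminating c: 4·(row 1) − 7·(row 2) gives 203·m = 4·144 − 7·21 = 429, so m = 429/203.
Then c = (21 − 7·(429/203))/4 = 45/29.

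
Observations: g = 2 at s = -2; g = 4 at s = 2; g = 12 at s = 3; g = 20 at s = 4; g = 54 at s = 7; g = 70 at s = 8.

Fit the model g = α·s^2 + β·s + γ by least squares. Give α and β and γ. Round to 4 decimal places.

With design matrix A, AᵀA = [[6866, 946, 146]; [946, 146, 22]; [146, 22, 6]] and Aᵀg = [7578, 1058, 162]ᵀ.
Solving the 3×3 system (Gaussian elimination) gives α = 1259/1281, β = 1184/1281, γ = -130/427.

α = 0.9828, β = 0.9243, γ = -0.3044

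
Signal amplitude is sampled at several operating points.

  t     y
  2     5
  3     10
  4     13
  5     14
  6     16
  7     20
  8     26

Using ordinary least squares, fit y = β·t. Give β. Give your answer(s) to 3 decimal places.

Setting ∂/∂β … = 0 gives: 203·β = 606.
(Σt·t = 203, Σt·y = 606.)
Hence β = 606 / 203 ≈ 2.98522.

β = 2.985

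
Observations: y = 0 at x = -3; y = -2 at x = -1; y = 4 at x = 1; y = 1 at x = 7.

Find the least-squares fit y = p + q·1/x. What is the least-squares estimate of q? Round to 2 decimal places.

q = 2.96

From the data, Σ1 = 4, Σ1/x = -4/21, Σ1/x·1/x = 940/441.
Right-hand side: Σy = 3, Σ1/x·y = 43/7.
Determinant 4·(940/441) − (-4/21)² = 416/49.
p = (3·(940/441) − (-4/21)·(43/7))/(416/49) = 139/156; q = (4·(43/7) − (-4/21)·3)/(416/49) = 77/26.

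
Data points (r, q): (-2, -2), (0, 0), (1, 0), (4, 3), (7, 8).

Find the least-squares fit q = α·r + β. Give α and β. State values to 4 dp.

α = 1.0800, β = -0.3600

Sums needed: Σr·r = 70, Σr = 10, Σ1 = 5.
Moment sums: Σr·q = 72, Σq = 9.
XᵀX·[α, β]ᵀ = Xᵀq becomes [[70, 10]; [10, 5]]·[α, β]ᵀ = [72, 9]ᵀ.
Eliminating β: 5·(row 1) − 10·(row 2) gives 250·α = 5·72 − 10·9 = 270, so α = 27/25.
Then β = (9 − 10·(27/25))/5 = -9/25.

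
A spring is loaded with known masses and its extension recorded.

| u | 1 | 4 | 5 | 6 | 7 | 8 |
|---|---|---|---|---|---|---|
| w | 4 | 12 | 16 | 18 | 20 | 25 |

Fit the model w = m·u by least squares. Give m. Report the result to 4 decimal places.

The normal system AᵀA·[m]ᵀ = Aᵀw is [[191]]·[m]ᵀ = [580]ᵀ.
m = 580/191 = 3.03665.

m = 3.0366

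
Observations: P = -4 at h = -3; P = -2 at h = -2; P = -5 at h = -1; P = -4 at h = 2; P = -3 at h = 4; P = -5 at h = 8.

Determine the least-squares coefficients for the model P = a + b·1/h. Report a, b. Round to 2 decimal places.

Forming XᵀX = [[6, -23/24]; [-23/24, 973/576]] and XᵀP = [-23, 95/24]ᵀ gives XᵀX·[a, b]ᵀ = XᵀP.
Δ = 6·(973/576) − (-23/24)² = 5309/576.
a = ((-23)·(973/576) − (-23/24)·(95/24))/(5309/576) = -20194/5309; b = (6·(95/24) − (-23/24)·(-23))/(5309/576) = 984/5309.

a = -3.80, b = 0.19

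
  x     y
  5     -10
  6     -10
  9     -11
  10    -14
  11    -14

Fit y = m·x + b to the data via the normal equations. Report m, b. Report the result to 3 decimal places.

Entries of MᵀM: Σx·x = 363, Σx = 41, Σ1 = 5.
Right-hand side: Σx·y = -503, Σy = -59.
Normal equations: [[363, 41]; [41, 5]]·[m, b]ᵀ = [-503, -59]ᵀ.
det = 363·5 − 41² = 134.
m = ((-503)·5 − 41·(-59))/134 = -48/67; b = (363·(-59) − 41·(-503))/134 = -397/67.

m = -0.716, b = -5.925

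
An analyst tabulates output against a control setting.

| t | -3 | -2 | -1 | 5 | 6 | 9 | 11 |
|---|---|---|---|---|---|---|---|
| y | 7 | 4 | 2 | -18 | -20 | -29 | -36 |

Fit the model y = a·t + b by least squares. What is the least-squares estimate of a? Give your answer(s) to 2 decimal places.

a = -3.07

With design matrix X, XᵀX = [[277, 25]; [25, 7]] and Xᵀy = [-898, -90]ᵀ.
det = 277·7 − 25² = 1314.
a = ((-898)·7 − 25·(-90))/1314 = -2018/657; b = (277·(-90) − 25·(-898))/1314 = -1240/657.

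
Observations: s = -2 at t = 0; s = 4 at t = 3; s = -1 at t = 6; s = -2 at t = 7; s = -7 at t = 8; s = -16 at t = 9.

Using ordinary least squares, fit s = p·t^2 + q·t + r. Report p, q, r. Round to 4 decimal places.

With design matrix X, XᵀX = [[14435, 1827, 239]; [1827, 239, 33]; [239, 33, 6]] and Xᵀs = [-1842, -208, -24]ᵀ.
Solving the 3×3 system (Gaussian elimination) gives p = -7197/11968, q = 241643/59840, r = -67497/29920.

p = -0.6014, q = 4.0382, r = -2.2559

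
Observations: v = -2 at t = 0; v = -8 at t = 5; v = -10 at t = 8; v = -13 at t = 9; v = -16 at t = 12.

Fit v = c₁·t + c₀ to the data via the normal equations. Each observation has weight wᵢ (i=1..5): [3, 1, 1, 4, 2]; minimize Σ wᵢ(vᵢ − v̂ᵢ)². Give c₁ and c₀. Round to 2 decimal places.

c₁ = -1.18, c₀ = -1.99

Setting ∂/∂c₁ … = 0 gives: 701·c₁ + 73·c₀ = -972;  73·c₁ + 11·c₀ = -108.
(Σwᵢ·t·t = 701, Σwᵢ·t = 73, Σwᵢ·1 = 11, Σwᵢ·t·v = -972, Σwᵢ·v = -108.)
Δ = 701·11 − 73² = 2382.
c₁ = ((-972)·11 − 73·(-108))/2382 = -468/397; c₀ = (701·(-108) − 73·(-972))/2382 = -792/397.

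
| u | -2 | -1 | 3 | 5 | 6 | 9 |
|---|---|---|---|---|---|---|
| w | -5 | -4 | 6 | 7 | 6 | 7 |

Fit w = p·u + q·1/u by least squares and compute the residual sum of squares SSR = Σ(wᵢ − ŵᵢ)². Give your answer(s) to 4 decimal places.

The normal system AᵀA·[p, q]ᵀ = Aᵀw is [[156, 6]; [6, 5837/4050]]·[p, q]ᵀ = [166, 1051/90]ᵀ.
Eliminating q: (5837/4050)·(row 1) − 6·(row 2) gives (127462/675)·p = (5837/4050)·166 − 6·(1051/90) = 342586/2025, so p = 171293/191193.
Then q = ((1051/90) − 6·(171293/191193))/(5837/4050) = 278685/63731.
Residuals: -390703/382386, 242576/191193, 118198/63731, 314675/191193, -13295/127462, -98727/63731; SSR = 4287641/382386.

SSR = 11.2129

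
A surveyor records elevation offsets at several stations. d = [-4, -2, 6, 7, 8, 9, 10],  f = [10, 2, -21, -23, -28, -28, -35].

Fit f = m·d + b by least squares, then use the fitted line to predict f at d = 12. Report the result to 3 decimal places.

Forming MᵀM = [[350, 34]; [34, 7]] and Mᵀf = [-1157, -123]ᵀ gives MᵀM·[m, b]ᵀ = Mᵀf.
Δ = 350·7 − 34² = 1294.
m = ((-1157)·7 − 34·(-123))/1294 = -3917/1294; b = (350·(-123) − 34·(-1157))/1294 = -1856/647.
At d = 12: f̂ = (-3917/1294)·(12) + (-1856/647)·(1) = -25358/647.

f̂ = -39.193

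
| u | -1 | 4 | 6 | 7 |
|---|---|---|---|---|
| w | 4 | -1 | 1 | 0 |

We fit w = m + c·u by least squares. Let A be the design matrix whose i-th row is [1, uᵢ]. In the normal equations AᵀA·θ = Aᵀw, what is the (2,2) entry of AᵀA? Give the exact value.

Row 2 ↔ basis u, column 2 ↔ basis u, so (AᵀA)_{2,2} = Σᵢ (u)·(u) = (-1)·(-1) + (4)·(4) + (6)·(6) + (7)·(7) = 102.

102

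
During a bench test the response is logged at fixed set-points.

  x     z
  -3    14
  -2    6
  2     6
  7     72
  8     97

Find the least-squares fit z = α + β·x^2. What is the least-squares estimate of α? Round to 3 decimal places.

Normal-equation sums: Σ1 = 5, Σx^2 = 130, Σx^2·x^2 = 6610.
And Σz = 195, Σx^2·z = 9910.
Determinant 5·6610 − 130² = 16150.
α = (195·6610 − 130·9910)/16150 = 13/323; β = (5·9910 − 130·195)/16150 = 484/323.

α = 0.040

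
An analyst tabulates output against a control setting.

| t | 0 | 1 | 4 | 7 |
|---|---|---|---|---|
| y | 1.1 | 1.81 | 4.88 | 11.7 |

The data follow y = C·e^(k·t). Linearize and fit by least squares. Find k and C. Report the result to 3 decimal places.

With ln yᵢ as the transformed response and tᵢ as the regressor:
Sums: Σt = 12.0000, Σ(t)² = 66.0000, Σln y = 4.7334, Σt·ln y = 24.1510.
Normal system: [[66.0000, 12.0000]; [12.0000, 4]]·[k, ln C]ᵀ = [24.1510, 4.7334]ᵀ.
Slope k = (n·Σt·ln y − Σt·Σln y)/(n·Σ(t)² − (Σt)²) = (4·24.1510 − 12.0000·4.7334)/120.0000 = 0.33170; ln C = (Σln y − k·Σt)/n = 0.18825, so C = exp(0.18825) = 1.20714.

k = 0.332, C = 1.207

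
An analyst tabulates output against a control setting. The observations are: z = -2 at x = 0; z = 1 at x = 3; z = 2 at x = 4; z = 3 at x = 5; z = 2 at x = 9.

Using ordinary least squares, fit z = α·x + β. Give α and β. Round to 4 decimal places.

α = 0.4393, β = -0.6449

From the data, Σx·x = 131, Σx = 21, Σ1 = 5.
And Σx·z = 44, Σz = 6.
Normal equations: [[131, 21]; [21, 5]]·[α, β]ᵀ = [44, 6]ᵀ.
Eliminating β: 5·(row 1) − 21·(row 2) gives 214·α = 5·44 − 21·6 = 94, so α = 47/107.
Then β = (6 − 21·(47/107))/5 = -69/107.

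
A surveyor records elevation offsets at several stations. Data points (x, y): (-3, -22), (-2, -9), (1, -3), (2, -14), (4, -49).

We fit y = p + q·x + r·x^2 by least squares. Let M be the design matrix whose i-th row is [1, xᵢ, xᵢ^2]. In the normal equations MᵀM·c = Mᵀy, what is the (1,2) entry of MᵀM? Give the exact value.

Row 1 ↔ basis 1, column 2 ↔ basis x, so (MᵀM)_{1,2} = Σᵢ x = (1)·(-3) + (1)·(-2) + (1)·(1) + (1)·(2) + (1)·(4) = 2.

2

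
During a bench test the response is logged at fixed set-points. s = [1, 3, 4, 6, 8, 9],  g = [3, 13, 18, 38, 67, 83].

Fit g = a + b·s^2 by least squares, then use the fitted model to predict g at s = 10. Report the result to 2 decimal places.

The normal system MᵀM·[a, b]ᵀ = Mᵀg is [[6, 207]; [207, 12291]]·[a, b]ᵀ = [222, 12787]ᵀ.
det = 6·12291 − 207² = 30897.
a = (222·12291 − 207·12787)/30897 = 9077/3433; b = (6·12787 − 207·222)/30897 = 10256/10299.
At s = 10: ĝ = (9077/3433)·(1) + (10256/10299)·(100) = 1052831/10299.

ĝ = 102.23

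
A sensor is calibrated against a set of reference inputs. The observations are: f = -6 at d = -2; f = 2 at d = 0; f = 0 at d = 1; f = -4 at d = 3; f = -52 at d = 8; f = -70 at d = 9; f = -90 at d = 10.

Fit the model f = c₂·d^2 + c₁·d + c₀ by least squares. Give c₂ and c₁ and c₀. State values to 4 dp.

c₂ = -1.0582, c₁ = 1.6029, c₀ = 1.0844

The normal equations are: 20755·c₂ + 2261·c₁ + 259·c₀ = -18058;  2261·c₂ + 259·c₁ + 29·c₀ = -1946;  259·c₂ + 29·c₁ + 7·c₀ = -220.
(Σd^2·d^2 = 20755, Σd^2·d = 2261, Σd^2 = 259, Σd·d = 259, Σd = 29, Σ1 = 7, Σd^2·f = -18058, Σd·f = -1946, Σf = -220.)
Row-reducing yields c₂ = -200/189, c₁ = 779/486, c₀ = 527/486.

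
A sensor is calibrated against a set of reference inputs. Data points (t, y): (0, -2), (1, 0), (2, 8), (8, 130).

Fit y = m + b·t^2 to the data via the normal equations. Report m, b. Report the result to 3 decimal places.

Forming AᵀA = [[4, 69]; [69, 4113]] and Aᵀy = [136, 8352]ᵀ gives AᵀA·[m, b]ᵀ = Aᵀy.
Determinant 4·4113 − 69² = 11691.
m = (136·4113 − 69·8352)/11691 = -1880/1299; b = (4·8352 − 69·136)/11691 = 8008/3897.

m = -1.447, b = 2.055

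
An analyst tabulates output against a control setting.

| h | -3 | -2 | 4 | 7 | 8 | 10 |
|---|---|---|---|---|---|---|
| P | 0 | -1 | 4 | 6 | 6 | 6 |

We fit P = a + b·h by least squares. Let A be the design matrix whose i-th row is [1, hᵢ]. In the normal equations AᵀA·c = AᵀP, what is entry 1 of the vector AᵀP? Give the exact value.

21

Entry 1 ↔ basis 1, so (AᵀP)_{1} = Σᵢ Pᵢ = (1)·(0) + (1)·(-1) + (1)·(4) + (1)·(6) + (1)·(6) + (1)·(6) = 21.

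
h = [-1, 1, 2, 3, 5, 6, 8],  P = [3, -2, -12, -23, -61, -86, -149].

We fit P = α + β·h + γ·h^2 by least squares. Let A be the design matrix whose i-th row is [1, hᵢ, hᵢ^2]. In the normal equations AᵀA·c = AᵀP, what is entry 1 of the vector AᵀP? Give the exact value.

Entry 1 ↔ basis 1, so (AᵀP)_{1} = Σᵢ Pᵢ = (1)·(3) + (1)·(-2) + (1)·(-12) + (1)·(-23) + (1)·(-61) + (1)·(-86) + (1)·(-149) = -330.

-330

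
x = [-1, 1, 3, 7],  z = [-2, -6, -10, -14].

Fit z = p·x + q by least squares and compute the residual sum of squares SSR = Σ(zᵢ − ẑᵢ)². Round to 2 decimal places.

Setting ∂/∂p … = 0 gives: 60·p + 10·q = -132;  10·p + 4·q = -32.
(Σx·x = 60, Σx = 10, Σ1 = 4, Σx·z = -132, Σz = -32.)
Eliminating q: 4·(row 1) − 10·(row 2) gives 140·p = 4·(-132) − 10·(-32) = -208, so p = -52/35.
Then q = ((-32) − 10·(-52/35))/4 = -30/7.
Residuals: 4/5, -8/35, -44/35, 24/35; SSR = 96/35.

SSR = 2.74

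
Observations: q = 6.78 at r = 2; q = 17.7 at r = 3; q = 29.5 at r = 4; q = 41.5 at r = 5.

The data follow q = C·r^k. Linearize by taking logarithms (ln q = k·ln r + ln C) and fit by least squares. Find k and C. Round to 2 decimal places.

Let Y = ln q. Fitting Y = k·ln r + ln C by least squares:
XᵀX = [[6.1995, 4.7875]; [4.7875, 4]], rhs = [15.1716, 11.8976]ᵀ  (here Σln r = 4.7875, Σ(ln r)² = 6.1995, Σln q = 11.8976, Σln r·ln q = 15.1716).
Δ = 6.1995·4 − (4.7875)² = 1.8779; k = (15.1716·4 − 4.7875·11.8976)/1.8779 = 1.98449, ln C = (6.1995·11.8976 − 4.7875·15.1716)/1.8779 = 0.59922, so C = exp(0.59922) = 1.82070.

k = 1.98, C = 1.82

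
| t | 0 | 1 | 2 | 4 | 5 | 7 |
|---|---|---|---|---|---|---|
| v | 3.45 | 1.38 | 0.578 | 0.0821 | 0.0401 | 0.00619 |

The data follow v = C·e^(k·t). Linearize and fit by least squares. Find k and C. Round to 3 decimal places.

Let Y = ln v. Fitting Y = k·t + ln C by least squares:
Sums: Σt = 19.0000, Σ(t)² = 95.0000, Σln v = -9.7887, Σt·ln v = -62.4492.
Normal system: [[95.0000, 19.0000]; [19.0000, 6]]·[k, ln C]ᵀ = [-62.4492, -9.7887]ᵀ.
Solving (det = 209.0000): k = -0.90291, ln C = 1.22777, so C = exp(1.22777) = 3.41361.

k = -0.903, C = 3.414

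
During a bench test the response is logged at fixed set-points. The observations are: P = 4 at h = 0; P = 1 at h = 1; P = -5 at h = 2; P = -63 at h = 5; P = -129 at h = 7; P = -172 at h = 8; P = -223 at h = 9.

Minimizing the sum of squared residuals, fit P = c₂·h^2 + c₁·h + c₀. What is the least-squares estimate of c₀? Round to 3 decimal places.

c₀ = 3.158

The normal system MᵀM·[c₂, c₁, c₀]ᵀ = MᵀP is [[13700, 1718, 224]; [1718, 224, 32]; [224, 32, 7]]·[c₂, c₁, c₀]ᵀ = [-36986, -4610, -587]ᵀ.
Solving the 3×3 system (Gaussian elimination) gives c₂ = -45217/15163, c₁ = 27897/15163, c₀ = 47889/15163.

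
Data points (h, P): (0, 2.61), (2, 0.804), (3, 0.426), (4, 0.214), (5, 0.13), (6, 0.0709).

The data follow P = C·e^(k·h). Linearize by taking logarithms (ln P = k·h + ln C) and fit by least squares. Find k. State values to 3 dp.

With ln Pᵢ as the transformed response and hᵢ as the regressor:
Sums: Σh = 20.0000, Σ(h)² = 90.0000, Σln P = -6.3406, Σh·ln P = -35.2434.
Normal system: [[90.0000, 20.0000]; [20.0000, 6]]·[k, ln C]ᵀ = [-35.2434, -6.3406]ᵀ.
Δ = 90.0000·6 − (20.0000)² = 140.0000; k = (-35.2434·6 − 20.0000·-6.3406)/140.0000 = -0.60463, ln C = (90.0000·-6.3406 − 20.0000·-35.2434)/140.0000 = 0.95867.

k = -0.605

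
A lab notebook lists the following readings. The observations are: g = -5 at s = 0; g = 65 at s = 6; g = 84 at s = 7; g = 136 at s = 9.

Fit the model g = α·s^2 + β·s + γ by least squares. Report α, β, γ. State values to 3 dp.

α = 1.374, β = 3.258, γ = -4.956

Sums needed: Σs^2·s^2 = 10258, Σs^2·s = 1288, Σs^2 = 166, Σs·s = 166, Σs = 22, Σ1 = 4.
And Σs^2·g = 17472, Σs·g = 2202, Σg = 280.
Solving the 3×3 system (Gaussian elimination) gives α = 503/366, β = 5963/1830, γ = -3023/610.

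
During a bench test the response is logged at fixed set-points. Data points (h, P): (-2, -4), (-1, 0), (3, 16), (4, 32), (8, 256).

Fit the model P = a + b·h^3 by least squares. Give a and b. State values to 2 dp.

a = 0.77, b = 0.50

Sums needed: Σ1 = 5, Σh^3 = 594, Σh^3·h^3 = 267034.
Moment sums: ΣP = 300, Σh^3·P = 133584.
AᵀA·[a, b]ᵀ = AᵀP becomes [[5, 594]; [594, 267034]]·[a, b]ᵀ = [300, 133584]ᵀ.
Δ = 5·267034 − 594² = 982334.
a = (300·267034 − 594·133584)/982334 = 380652/491167; b = (5·133584 − 594·300)/982334 = 244860/491167.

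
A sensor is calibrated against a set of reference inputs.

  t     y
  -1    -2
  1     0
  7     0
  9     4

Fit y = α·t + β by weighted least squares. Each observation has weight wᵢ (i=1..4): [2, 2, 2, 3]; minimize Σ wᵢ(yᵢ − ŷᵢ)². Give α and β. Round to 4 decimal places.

α = 0.4775, β = -1.2865

Setting ∂/∂α … = 0 gives: 345·α + 41·β = 112;  41·α + 9·β = 8.
Determinant 345·9 − 41² = 1424.
α = (112·9 − 41·8)/1424 = 85/178; β = (345·8 − 41·112)/1424 = -229/178.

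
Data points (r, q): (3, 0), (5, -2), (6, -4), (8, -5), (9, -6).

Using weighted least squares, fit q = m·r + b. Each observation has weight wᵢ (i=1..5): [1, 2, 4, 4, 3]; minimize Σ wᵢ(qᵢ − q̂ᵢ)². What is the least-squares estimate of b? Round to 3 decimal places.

b = 2.176

XᵀWX·[m, b]ᵀ = XᵀWq reads: 702·m + 96·b = -438;  96·m + 14·b = -58.
(Σwᵢ·r·r = 702, Σwᵢ·r = 96, Σwᵢ·1 = 14, Σwᵢ·r·q = -438, Σwᵢ·q = -58.)
Determinant 702·14 − 96² = 612.
m = ((-438)·14 − 96·(-58))/612 = -47/51; b = (702·(-58) − 96·(-438))/612 = 37/17.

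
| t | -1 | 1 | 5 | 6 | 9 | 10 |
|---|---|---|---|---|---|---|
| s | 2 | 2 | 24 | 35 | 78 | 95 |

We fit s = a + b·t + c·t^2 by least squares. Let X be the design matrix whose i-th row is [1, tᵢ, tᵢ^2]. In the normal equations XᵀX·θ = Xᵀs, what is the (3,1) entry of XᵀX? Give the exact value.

Row 3 ↔ basis t^2, column 1 ↔ basis 1, so (XᵀX)_{3,1} = Σᵢ t^2 = (1)·(1) + (1)·(1) + (25)·(1) + (36)·(1) + (81)·(1) + (100)·(1) = 244.

244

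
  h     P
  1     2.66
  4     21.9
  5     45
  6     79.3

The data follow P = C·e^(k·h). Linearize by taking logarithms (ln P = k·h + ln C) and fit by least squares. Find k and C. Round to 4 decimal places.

Let Y = ln P. Fitting Y = k·h + ln C by least squares:
Sums: Σh = 16.0000, Σ(h)² = 78.0000, Σln P = 12.2447, Σh·ln P = 58.5970.
Normal system: [[78.0000, 16.0000]; [16.0000, 4]]·[k, ln C]ᵀ = [58.5970, 12.2447]ᵀ.
Slope k = (n·Σh·ln P − Σh·Σln P)/(n·Σ(h)² − (Σh)²) = (4·58.5970 − 16.0000·12.2447)/56.0000 = 0.68701; ln C = (Σln P − k·Σh)/n = 0.31313, so C = exp(0.31313) = 1.36770.

k = 0.6870, C = 1.3677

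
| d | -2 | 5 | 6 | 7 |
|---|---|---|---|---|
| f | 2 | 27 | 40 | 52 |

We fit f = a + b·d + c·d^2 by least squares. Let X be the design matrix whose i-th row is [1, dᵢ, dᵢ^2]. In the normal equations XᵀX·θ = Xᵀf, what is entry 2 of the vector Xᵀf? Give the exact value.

Entry 2 ↔ basis d, so (Xᵀf)_{2} = Σᵢ (d)·fᵢ = (-2)·(2) + (5)·(27) + (6)·(40) + (7)·(52) = 735.

735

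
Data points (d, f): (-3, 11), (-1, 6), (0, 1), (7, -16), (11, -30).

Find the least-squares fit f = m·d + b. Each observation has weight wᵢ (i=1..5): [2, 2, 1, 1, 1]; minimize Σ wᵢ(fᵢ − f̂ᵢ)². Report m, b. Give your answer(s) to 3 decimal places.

m = -2.870, b = 2.528

Setting ∂/∂m … = 0 gives: 190·m + 10·b = -520;  10·m + 7·b = -11.
(Σwᵢ·d·d = 190, Σwᵢ·d = 10, Σwᵢ·1 = 7, Σwᵢ·d·f = -520, Σwᵢ·f = -11.)
Determinant 190·7 − 10² = 1230.
m = ((-520)·7 − 10·(-11))/1230 = -353/123; b = (190·(-11) − 10·(-520))/1230 = 311/123.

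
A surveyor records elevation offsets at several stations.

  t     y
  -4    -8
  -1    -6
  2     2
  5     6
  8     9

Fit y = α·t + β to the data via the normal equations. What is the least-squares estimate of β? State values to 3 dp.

β = -2.467

Sums needed: Σt·t = 110, Σt = 10, Σ1 = 5.
And Σt·y = 144, Σy = 3.
MᵀM·[α, β]ᵀ = Mᵀy becomes [[110, 10]; [10, 5]]·[α, β]ᵀ = [144, 3]ᵀ.
Δ = 110·5 − 10² = 450.
α = (144·5 − 10·3)/450 = 23/15; β = (110·3 − 10·144)/450 = -37/15.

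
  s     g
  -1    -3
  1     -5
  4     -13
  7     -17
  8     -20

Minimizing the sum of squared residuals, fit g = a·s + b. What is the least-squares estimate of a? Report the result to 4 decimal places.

a = -1.9150

Setting ∂/∂a … = 0 gives: 131·a + 19·b = -333;  19·a + 5·b = -58.
(Σs·s = 131, Σs = 19, Σ1 = 5, Σs·g = -333, Σg = -58.)
det = 131·5 − 19² = 294.
a = ((-333)·5 − 19·(-58))/294 = -563/294; b = (131·(-58) − 19·(-333))/294 = -1271/294.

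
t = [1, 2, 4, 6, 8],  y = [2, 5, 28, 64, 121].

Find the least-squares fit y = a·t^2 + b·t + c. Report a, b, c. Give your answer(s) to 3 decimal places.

a = 2.165, b = -2.500, c = 2.100

The normal equations are: 5665·a + 801·b + 121·c = 10518;  801·a + 121·b + 21·c = 1476;  121·a + 21·b + 5·c = 220.
Inverting the 3×3 Gram matrix, [a, b, c]ᵀ = [5461/2522, -3153/1261, 5297/2522]ᵀ.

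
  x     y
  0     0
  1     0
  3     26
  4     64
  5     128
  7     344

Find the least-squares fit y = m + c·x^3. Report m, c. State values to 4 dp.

Sums needed: Σ1 = 6, Σx^3 = 560, Σx^3·x^3 = 138100.
For Aᵀy: Σy = 562, Σx^3·y = 138790.
AᵀA·[m, c]ᵀ = Aᵀy becomes [[6, 560]; [560, 138100]]·[m, c]ᵀ = [562, 138790]ᵀ.
Determinant 6·138100 − 560² = 515000.
m = (562·138100 − 560·138790)/515000 = -551/2575; c = (6·138790 − 560·562)/515000 = 25901/25750.

m = -0.2140, c = 1.0059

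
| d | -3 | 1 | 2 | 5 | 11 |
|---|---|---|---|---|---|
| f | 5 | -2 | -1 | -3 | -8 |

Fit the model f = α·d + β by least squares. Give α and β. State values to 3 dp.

With design matrix A, AᵀA = [[160, 16]; [16, 5]] and Aᵀf = [-122, -9]ᵀ.
Eliminating β: 5·(row 1) − 16·(row 2) gives 544·α = 5·(-122) − 16·(-9) = -466, so α = -233/272.
Then β = ((-9) − 16·(-233/272))/5 = 16/17.

α = -0.857, β = 0.941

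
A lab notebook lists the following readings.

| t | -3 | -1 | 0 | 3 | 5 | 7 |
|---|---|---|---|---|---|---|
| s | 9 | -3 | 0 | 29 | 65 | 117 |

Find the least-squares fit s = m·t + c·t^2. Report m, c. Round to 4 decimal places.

From the data, Σt·t = 93, Σt·t^2 = 467, Σt^2·t^2 = 3189.
And Σt·s = 1207, Σt^2·s = 7697.
So AᵀA·[m, c]ᵀ = Aᵀs: [[93, 467]; [467, 3189]]·[m, c]ᵀ = [1207, 7697]ᵀ.
Determinant 93·3189 − 467² = 78488.
m = (1207·3189 − 467·7697)/78488 = 31828/9811; c = (93·7697 − 467·1207)/78488 = 19019/9811.

m = 3.2441, c = 1.9385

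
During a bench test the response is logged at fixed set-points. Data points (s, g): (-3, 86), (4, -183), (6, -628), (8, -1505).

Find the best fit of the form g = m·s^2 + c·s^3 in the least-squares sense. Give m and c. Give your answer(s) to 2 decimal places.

With design matrix M, MᵀM = [[5729, 41325]; [41325, 313625]] and Mᵀg = [-121082, -920242]ᵀ.
Determinant 5729·313625 − 41325² = 89002000.
m = ((-121082)·313625 − 41325·(-920242))/89002000 = 136646/222505; c = (5729·(-920242) − 41325·(-121082))/89002000 = -16772048/5562625.

m = 0.61, c = -3.02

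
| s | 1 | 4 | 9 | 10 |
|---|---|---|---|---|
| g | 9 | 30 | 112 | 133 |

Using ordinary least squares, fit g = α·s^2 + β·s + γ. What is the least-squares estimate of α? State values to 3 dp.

α = 1.111

Setting ∂/∂α … = 0 gives: 16818·α + 1794·β + 198·γ = 22861;  1794·α + 198·β + 24·γ = 2467;  198·α + 24·β + 4·γ = 284.
(Σs^2·s^2 = 16818, Σs^2·s = 1794, Σs^2 = 198, Σs·s = 198, Σs = 24, Σ1 = 4, Σs^2·g = 22861, Σs·g = 2467, Σg = 284.)
Inverting the 3×3 Gram matrix, [α, β, γ]ᵀ = [2164/1947, 6451/3894, 3922/649]ᵀ.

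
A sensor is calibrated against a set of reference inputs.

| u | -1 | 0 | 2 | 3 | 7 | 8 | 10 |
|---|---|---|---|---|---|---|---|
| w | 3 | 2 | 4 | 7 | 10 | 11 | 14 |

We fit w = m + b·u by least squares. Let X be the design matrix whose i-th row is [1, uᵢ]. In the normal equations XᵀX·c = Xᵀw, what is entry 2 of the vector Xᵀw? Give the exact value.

Entry 2 ↔ basis u, so (Xᵀw)_{2} = Σᵢ (u)·wᵢ = (-1)·(3) + (0)·(2) + (2)·(4) + (3)·(7) + (7)·(10) + (8)·(11) + (10)·(14) = 324.

324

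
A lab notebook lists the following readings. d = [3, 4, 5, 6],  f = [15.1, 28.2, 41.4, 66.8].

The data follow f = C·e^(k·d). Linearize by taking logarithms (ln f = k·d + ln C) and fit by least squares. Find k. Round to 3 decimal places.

Linearized form: ln f = k·d + ln C. From the 4 transformed points,
Σd = 18.0000, Σ(d)² = 86.0000, Σln f = 13.9790, Σd·ln f = 65.3280.
Equations: 86.0000·k + 18.0000·ln C = 65.3280;  18.0000·k + 4·ln C = 13.9790.
Slope k = (n·Σd·ln f − Σd·Σln f)/(n·Σ(d)² − (Σd)²) = (4·65.3280 − 18.0000·13.9790)/20.0000 = 0.48450; ln C = (Σln f − k·Σd)/n = 1.31451.

k = 0.484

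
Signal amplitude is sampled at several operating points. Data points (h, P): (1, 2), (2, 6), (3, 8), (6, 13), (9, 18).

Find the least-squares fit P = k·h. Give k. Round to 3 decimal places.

Compute the Gram sums: Σh·h = 131.
Moment sums: Σh·P = 278.
k = 278/131 = 2.12214.

k = 2.122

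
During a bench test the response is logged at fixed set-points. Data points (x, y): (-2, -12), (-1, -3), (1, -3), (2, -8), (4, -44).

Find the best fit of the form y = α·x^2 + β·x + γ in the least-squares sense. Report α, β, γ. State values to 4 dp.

α = -2.9307, β = 0.6407, γ = 0.7273

Sums needed: Σx^2·x^2 = 290, Σx^2·x = 64, Σx^2 = 26, Σx·x = 26, Σx = 4, Σ1 = 5.
Right-hand side: Σx^2·y = -790, Σx·y = -168, Σy = -70.
Normal equations: [[290, 64, 26]; [64, 26, 4]; [26, 4, 5]]·[α, β, γ]ᵀ = [-790, -168, -70]ᵀ.
Inverting the 3×3 Gram matrix, [α, β, γ]ᵀ = [-677/231, 148/231, 8/11]ᵀ.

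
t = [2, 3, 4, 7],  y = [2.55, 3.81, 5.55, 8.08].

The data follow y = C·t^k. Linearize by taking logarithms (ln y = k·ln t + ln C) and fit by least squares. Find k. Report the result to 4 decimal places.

Linearized form: ln y = k·ln t + ln C. From the 4 transformed points,
Σln t = 5.1240, Σ(ln t)² = 7.3958, Σln y = 6.0769, Σln t·ln y = 8.5600.
Equations: 7.3958·k + 5.1240·ln C = 8.5600;  5.1240·k + 4·ln C = 6.0769.
Solving (det = 3.3281): k = 0.93208, ln C = 0.32525.

k = 0.9321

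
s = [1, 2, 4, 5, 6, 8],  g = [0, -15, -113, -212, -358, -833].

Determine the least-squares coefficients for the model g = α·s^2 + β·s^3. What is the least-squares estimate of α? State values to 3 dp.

α = -0.898

Compute the Gram sums: Σs^2·s^2 = 6290, Σs^2·s^3 = 44726, Σs^3·s^3 = 328586.
For Mᵀg: Σs^2·g = -73368, Σs^3·g = -537676.
So MᵀM·[α, β]ᵀ = Mᵀg: [[6290, 44726]; [44726, 328586]]·[α, β]ᵀ = [-73368, -537676]ᵀ.
det = 6290·328586 − 44726² = 66390864.
α = ((-73368)·328586 − 44726·(-537676))/66390864 = -392111/436782; β = (6290·(-537676) − 44726·(-73368))/66390864 = -12565609/8298858.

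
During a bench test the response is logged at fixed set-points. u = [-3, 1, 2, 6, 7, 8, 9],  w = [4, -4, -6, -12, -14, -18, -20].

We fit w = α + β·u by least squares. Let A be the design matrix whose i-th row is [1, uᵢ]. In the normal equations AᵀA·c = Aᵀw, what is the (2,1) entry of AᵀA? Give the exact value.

Row 2 ↔ basis u, column 1 ↔ basis 1, so (AᵀA)_{2,1} = Σᵢ u = (-3)·(1) + (1)·(1) + (2)·(1) + (6)·(1) + (7)·(1) + (8)·(1) + (9)·(1) = 30.

30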